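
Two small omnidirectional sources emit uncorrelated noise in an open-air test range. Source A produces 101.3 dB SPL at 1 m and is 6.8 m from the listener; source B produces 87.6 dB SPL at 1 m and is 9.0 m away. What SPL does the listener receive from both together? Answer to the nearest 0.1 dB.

84.8 dB SPL

At the listener: L_A = 101.3 − 20·log₁₀(6.8) = 84.65 dB; L_B = 87.6 − 20·log₁₀(9.0) = 68.52 dB.
Combined: 10·log₁₀(10^(84.65/10)+10^(68.52/10)) = 84.8 dB SPL.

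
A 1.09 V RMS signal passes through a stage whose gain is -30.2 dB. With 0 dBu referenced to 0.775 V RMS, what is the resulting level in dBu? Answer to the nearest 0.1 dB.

Input level: 20·log₁₀(1.09/0.775) = 2.96 dBu.
Output: 2.96 − 30.2 = -27.2 dBu.

-27.2 dBu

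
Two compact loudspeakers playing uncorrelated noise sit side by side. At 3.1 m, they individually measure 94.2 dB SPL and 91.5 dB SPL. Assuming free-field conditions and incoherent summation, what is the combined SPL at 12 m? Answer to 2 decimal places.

84.31 dB SPL

Combined at 3.1 m: 10·log₁₀(10^(94.2/10)+10^(91.5/10)) = 96.067 dB SPL.
Then apply −20·log₁₀(12/3.1) = -11.756 dB → 84.31 dB SPL.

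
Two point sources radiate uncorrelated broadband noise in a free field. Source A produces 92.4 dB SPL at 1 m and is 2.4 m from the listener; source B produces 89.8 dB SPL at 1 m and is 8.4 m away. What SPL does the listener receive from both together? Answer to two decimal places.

At the listener: L_A = 92.4 − 20·log₁₀(2.4) = 84.796 dB; L_B = 89.8 − 20·log₁₀(8.4) = 71.314 dB.
Combined: 10·log₁₀(10^(84.796/10)+10^(71.314/10)) = 84.99 dB SPL.

84.99 dB SPL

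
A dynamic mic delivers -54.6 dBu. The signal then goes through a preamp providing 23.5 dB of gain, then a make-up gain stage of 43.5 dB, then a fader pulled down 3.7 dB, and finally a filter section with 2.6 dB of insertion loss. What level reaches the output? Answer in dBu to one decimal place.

+6.1 dBu

Cascaded gains and losses add directly in dB.
-54.6 + 23.5 + 43.5 − 3.7 − 2.6 = +6.1 dBu.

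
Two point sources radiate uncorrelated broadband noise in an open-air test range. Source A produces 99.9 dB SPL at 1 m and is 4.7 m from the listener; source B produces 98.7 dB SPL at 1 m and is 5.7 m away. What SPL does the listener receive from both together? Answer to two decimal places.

88.26 dB SPL

At the listener: L_A = 99.9 − 20·log₁₀(4.7) = 86.458 dB; L_B = 98.7 − 20·log₁₀(5.7) = 83.583 dB.
Combined: 10·log₁₀(10^(86.458/10)+10^(83.583/10)) = 88.26 dB SPL.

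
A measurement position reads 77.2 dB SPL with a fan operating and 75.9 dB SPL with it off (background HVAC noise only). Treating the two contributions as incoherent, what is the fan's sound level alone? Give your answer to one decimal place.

Subtract intensities: L_src = 10·log₁₀(10^(L_total/10) − 10^(L_bg/10)).
L_src = 10·log₁₀(10^(77.2/10) − 10^(75.9/10)) = 10·log₁₀(13580000) = 71.3 dB SPL.

71.3 dB SPL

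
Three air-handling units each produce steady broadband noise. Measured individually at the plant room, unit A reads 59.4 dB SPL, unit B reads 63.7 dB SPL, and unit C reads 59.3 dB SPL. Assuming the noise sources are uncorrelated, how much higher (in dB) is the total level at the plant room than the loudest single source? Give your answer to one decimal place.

2.4 dB

Add the sources as powers (linear), then convert back to dB:
L_total = 10·log₁₀(10^(59.4/10) + 10^(63.7/10) + 10^(59.3/10)) = 66.09 dB SPL.
Excess over the loudest (63.7 dB): 66.09 − 63.7 = 2.4 dB.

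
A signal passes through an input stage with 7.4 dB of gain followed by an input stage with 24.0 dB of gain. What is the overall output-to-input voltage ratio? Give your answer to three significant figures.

Net gain = 7.4 + 24.0 = 31.4 dB.
Voltage ratio = 10^(31.4/20) = 37.2.

37.2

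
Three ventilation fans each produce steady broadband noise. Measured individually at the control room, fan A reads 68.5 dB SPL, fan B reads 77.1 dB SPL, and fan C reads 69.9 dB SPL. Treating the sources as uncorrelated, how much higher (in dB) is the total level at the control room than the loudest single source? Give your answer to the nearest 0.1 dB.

Incoherent sources sum as intensities:
L_total = 10·log₁₀(10^(68.5/10) + 10^(77.1/10) + 10^(69.9/10)) = 78.33 dB SPL.
Excess over the loudest (77.1 dB): 78.33 − 77.1 = 1.2 dB.

1.2 dB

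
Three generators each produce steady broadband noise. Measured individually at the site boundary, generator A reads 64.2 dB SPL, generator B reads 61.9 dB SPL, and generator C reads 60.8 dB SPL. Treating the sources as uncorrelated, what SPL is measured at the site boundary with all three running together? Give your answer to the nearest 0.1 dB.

67.3 dB SPL

Uncorrelated sources add in intensity (power), not in dB.
L_total = 10·log₁₀(10^(64.2/10) + 10^(61.9/10) + 10^(60.8/10)) = 10·log₁₀(5381000) = 67.3 dB SPL.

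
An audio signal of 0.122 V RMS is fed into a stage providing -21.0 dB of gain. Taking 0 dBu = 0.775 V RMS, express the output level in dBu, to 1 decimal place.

Input level: 20·log₁₀(0.122/0.775) = -16.06 dBu.
Output: -16.06 − 21.0 = -37.1 dBu.

-37.1 dBu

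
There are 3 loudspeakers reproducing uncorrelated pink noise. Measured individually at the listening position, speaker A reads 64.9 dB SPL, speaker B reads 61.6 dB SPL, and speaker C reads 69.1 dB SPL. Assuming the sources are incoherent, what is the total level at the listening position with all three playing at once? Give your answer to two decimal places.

71.03 dB SPL

Incoherent sources sum as intensities:
L_total = 10·log₁₀(10^(64.9/10) + 10^(61.6/10) + 10^(69.1/10)) = 10·log₁₀(12660000) = 71.03 dB SPL.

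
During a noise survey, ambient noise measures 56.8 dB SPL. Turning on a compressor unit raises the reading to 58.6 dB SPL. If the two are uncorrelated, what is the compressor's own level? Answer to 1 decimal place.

Background correction is a power subtraction:
L_src = 10·log₁₀(10^(58.6/10) − 10^(56.8/10)) = 10·log₁₀(245800) = 53.9 dB SPL.

53.9 dB SPL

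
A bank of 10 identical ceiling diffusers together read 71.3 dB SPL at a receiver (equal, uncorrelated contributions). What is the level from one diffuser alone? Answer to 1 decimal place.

10 equal incoherent sources add 10·log₁₀(10) = 10.00 dB over one source.
L_one = 71.3 − 10.00 = 61.3 dB SPL.

61.3 dB SPL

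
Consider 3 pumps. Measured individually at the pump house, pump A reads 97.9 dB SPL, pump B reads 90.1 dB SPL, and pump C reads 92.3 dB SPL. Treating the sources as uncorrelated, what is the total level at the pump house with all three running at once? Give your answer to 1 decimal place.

Uncorrelated sources add in intensity (power), not in dB.
L_total = 10·log₁₀(10^(97.9/10) + 10^(90.1/10) + 10^(92.3/10)) = 10·log₁₀(8887000000) = 99.5 dB SPL.

99.5 dB SPL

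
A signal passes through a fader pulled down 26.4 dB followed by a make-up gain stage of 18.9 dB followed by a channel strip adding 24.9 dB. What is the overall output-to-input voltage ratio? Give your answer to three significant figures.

Net gain = (−26.4) + 18.9 + 24.9 = 17.4 dB.
Voltage ratio = 10^(17.4/20) = 7.41.

7.41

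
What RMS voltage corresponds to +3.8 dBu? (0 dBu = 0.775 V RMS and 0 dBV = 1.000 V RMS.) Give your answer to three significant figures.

V = 0.775 V × 10^(+3.8/20).
= 0.775 × 1.549 = 1.20 V.

1.20 V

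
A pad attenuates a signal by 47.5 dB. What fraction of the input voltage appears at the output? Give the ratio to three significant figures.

0.00422

Voltage ratio = 10^(dB/20).
10^(-47.5/20) = 10^(-2.375) = 0.00422.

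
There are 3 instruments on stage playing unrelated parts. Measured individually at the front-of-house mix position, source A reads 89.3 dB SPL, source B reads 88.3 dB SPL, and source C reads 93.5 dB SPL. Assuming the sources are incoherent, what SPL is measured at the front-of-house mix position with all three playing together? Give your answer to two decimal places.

Uncorrelated sources add in intensity (power), not in dB.
L_total = 10·log₁₀(10^(89.3/10) + 10^(88.3/10) + 10^(93.5/10)) = 10·log₁₀(3766000000) = 95.76 dB SPL.

95.76 dB SPL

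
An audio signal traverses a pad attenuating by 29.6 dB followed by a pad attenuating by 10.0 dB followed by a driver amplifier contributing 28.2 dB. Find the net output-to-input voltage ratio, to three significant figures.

0.269

Net gain = (−29.6) + (−10.0) + 28.2 = -11.4 dB.
Voltage ratio = 10^(-11.4/20) = 0.269.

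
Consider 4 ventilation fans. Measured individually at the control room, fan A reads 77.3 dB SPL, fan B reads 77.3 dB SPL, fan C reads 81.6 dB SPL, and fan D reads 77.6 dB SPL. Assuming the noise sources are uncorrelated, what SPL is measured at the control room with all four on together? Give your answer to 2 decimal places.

Uncorrelated sources add in intensity (power), not in dB.
L_total = 10·log₁₀(10^(77.3/10) + 10^(77.3/10) + 10^(81.6/10) + 10^(77.6/10)) = 10·log₁₀(309500000) = 84.91 dB SPL.

84.91 dB SPL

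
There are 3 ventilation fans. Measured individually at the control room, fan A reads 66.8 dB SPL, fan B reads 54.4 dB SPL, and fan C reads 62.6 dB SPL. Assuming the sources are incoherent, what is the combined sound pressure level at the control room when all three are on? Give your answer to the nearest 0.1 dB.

Add the sources as powers (linear), then convert back to dB:
L_total = 10·log₁₀(10^(66.8/10) + 10^(54.4/10) + 10^(62.6/10)) = 10·log₁₀(6881000) = 68.4 dB SPL.

68.4 dB SPL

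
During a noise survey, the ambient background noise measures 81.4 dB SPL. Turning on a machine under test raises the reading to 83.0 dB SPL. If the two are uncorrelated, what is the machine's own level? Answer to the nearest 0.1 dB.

77.9 dB SPL

Background correction is a power subtraction:
L_src = 10·log₁₀(10^(83.0/10) − 10^(81.4/10)) = 10·log₁₀(61490000) = 77.9 dB SPL.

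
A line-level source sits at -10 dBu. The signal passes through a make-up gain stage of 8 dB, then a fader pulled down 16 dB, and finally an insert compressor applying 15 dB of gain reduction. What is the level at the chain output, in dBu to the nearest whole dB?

Gain stages sum in dB:
-10 + 8 − 16 − 15 = -33 dBu.

-33 dBu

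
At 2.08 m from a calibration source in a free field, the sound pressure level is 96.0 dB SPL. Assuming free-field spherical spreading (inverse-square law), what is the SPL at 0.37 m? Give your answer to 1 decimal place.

111.0 dB SPL

Inverse-square spreading gives ΔL = −20·log₁₀(d₂/d₁).
ΔL = −20·log₁₀(0.37/2.08) = 15.00 dB, so L₂ = 96.0 + (15.00) = 111.0 dB SPL.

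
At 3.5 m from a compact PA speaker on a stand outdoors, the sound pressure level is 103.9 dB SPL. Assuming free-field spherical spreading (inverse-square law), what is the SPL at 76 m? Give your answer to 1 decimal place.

For a point source in a free field, ΔL = −20·log₁₀(d₂/d₁).
ΔL = −20·log₁₀(76/3.5) = -26.73 dB, so L₂ = 103.9 + (-26.73) = 77.2 dB SPL.

77.2 dB SPL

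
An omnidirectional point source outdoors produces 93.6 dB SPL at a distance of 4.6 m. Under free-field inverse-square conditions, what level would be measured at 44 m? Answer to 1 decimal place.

74.0 dB SPL

Free-field point source: level drops by 20·log₁₀ of the distance ratio.
ΔL = −20·log₁₀(44/4.6) = -19.61 dB, so L₂ = 93.6 + (-19.61) = 74.0 dB SPL.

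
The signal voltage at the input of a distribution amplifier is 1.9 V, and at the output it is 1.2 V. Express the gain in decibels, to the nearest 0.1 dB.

-4.0 dB

For a voltage ratio, dB = 20·log₁₀(V₂/V₁).
20·log₁₀(1.2/1.9) = 20·log₁₀(0.6316) = -4.0 dB.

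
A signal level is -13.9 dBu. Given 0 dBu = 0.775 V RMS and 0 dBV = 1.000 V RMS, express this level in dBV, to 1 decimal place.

-16.1 dBV

The offset between the scales is 20·log₁₀(0.775/1.000) = −2.214 dB.
So dBV = -13.9 − 2.214 = -16.1 dBV.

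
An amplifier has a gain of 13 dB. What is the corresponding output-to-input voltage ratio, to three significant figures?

Voltage ratio = 10^(dB/20).
10^(13/20) = 10^(0.6500) = 4.47.

4.47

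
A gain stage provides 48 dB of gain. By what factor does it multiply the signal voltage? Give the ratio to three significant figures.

Voltage ratio = 10^(dB/20).
10^(48/20) = 10^(2.400) = 251.

251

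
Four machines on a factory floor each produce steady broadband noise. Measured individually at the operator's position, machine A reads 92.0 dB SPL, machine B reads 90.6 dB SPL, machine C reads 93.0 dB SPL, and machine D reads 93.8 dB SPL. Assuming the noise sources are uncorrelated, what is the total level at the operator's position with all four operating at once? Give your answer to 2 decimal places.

98.53 dB SPL

Incoherent sources sum as intensities:
L_total = 10·log₁₀(10^(92.0/10) + 10^(90.6/10) + 10^(93.0/10) + 10^(93.8/10)) = 10·log₁₀(7127000000) = 98.53 dB SPL.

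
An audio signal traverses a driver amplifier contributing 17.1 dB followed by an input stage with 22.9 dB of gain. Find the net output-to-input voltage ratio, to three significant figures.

100

Net gain = 17.1 + 22.9 = 40.0 dB.
Voltage ratio = 10^(40.0/20) = 100.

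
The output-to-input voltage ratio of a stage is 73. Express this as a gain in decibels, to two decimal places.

37.27 dB

Voltage is an amplitude quantity, so gain = 20·log₁₀(V_out/V_in).
20·log₁₀(73) = 37.27 dB.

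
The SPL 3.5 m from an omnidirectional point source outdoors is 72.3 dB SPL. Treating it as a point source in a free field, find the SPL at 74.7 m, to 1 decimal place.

45.7 dB SPL

Free-field point source: level drops by 20·log₁₀ of the distance ratio.
ΔL = −20·log₁₀(74.7/3.5) = -26.59 dB, so L₂ = 72.3 + (-26.59) = 45.7 dB SPL.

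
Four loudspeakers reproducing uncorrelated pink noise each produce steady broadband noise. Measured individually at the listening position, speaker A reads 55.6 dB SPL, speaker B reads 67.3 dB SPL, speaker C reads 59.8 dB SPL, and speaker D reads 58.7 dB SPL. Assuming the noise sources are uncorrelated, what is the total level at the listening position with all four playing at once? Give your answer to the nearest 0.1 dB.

Incoherent sources sum as intensities:
L_total = 10·log₁₀(10^(55.6/10) + 10^(67.3/10) + 10^(59.8/10) + 10^(58.7/10)) = 10·log₁₀(7430000) = 68.7 dB SPL.

68.7 dB SPL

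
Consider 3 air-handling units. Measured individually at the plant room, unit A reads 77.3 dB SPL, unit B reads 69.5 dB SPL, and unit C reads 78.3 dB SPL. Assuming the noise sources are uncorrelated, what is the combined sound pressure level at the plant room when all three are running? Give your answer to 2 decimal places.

81.15 dB SPL

Add the sources as powers (linear), then convert back to dB:
L_total = 10·log₁₀(10^(77.3/10) + 10^(69.5/10) + 10^(78.3/10)) = 10·log₁₀(130200000) = 81.15 dB SPL.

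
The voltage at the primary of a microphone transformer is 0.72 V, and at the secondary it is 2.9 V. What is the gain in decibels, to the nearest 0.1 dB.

12.1 dB

For a voltage ratio, dB = 20·log₁₀(V₂/V₁).
20·log₁₀(2.9/0.72) = 20·log₁₀(4.028) = 12.1 dB.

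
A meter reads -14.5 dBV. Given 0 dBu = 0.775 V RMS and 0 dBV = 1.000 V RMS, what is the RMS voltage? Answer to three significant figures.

0.188 V

V = 1.000 V × 10^(-14.5/20).
= 1.000 × 0.1884 = 0.188 V.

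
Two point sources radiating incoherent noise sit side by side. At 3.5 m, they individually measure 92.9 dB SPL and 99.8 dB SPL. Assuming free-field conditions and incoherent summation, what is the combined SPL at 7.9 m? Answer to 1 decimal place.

Combined at 3.5 m: 10·log₁₀(10^(92.9/10)+10^(99.8/10)) = 100.61 dB SPL.
Then apply −20·log₁₀(7.9/3.5) = -7.07 dB → 93.5 dB SPL.

93.5 dB SPL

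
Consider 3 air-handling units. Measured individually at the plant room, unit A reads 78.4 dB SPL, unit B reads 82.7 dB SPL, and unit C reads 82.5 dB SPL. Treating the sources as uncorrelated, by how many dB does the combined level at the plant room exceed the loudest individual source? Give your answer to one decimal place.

3.7 dB

Uncorrelated sources add in intensity (power), not in dB.
L_total = 10·log₁₀(10^(78.4/10) + 10^(82.7/10) + 10^(82.5/10)) = 86.37 dB SPL.
Excess over the loudest (82.7 dB): 86.37 − 82.7 = 3.7 dB.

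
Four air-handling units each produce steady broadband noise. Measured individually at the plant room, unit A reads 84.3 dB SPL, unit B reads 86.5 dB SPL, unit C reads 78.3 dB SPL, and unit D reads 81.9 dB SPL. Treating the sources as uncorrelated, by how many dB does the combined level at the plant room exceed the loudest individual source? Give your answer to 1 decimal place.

Uncorrelated sources add in intensity (power), not in dB.
L_total = 10·log₁₀(10^(84.3/10) + 10^(86.5/10) + 10^(78.3/10) + 10^(81.9/10)) = 89.72 dB SPL.
Excess over the loudest (86.5 dB): 89.72 − 86.5 = 3.2 dB.

3.2 dB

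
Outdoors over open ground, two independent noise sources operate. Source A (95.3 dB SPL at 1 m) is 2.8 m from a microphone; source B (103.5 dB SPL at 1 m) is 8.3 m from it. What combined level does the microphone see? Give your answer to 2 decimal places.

88.79 dB SPL

At the listener: L_A = 95.3 − 20·log₁₀(2.8) = 86.357 dB; L_B = 103.5 − 20·log₁₀(8.3) = 85.118 dB.
Combined: 10·log₁₀(10^(86.357/10)+10^(85.118/10)) = 88.79 dB SPL.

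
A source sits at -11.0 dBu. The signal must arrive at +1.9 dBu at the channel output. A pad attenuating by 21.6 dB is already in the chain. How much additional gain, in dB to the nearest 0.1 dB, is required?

The required make-up gain is the shortfall in the dB sum.
G = +1.9 − (-11.0) + 21.6 = 34.5 dB.

34.5 dB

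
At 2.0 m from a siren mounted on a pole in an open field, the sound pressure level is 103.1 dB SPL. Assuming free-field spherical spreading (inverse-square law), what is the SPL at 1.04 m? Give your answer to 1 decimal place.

108.8 dB SPL

Inverse-square spreading gives ΔL = −20·log₁₀(d₂/d₁).
ΔL = −20·log₁₀(1.04/2.0) = 5.68 dB, so L₂ = 103.1 + (5.68) = 108.8 dB SPL.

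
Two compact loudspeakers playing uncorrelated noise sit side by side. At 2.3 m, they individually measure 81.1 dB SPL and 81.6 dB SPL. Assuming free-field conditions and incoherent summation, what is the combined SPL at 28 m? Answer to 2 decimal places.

Combined at 2.3 m: 10·log₁₀(10^(81.1/10)+10^(81.6/10)) = 84.367 dB SPL.
Then apply −20·log₁₀(28/2.3) = -21.709 dB → 62.66 dB SPL.

62.66 dB SPL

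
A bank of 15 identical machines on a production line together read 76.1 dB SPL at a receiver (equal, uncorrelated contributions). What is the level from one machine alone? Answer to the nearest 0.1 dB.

15 equal incoherent sources add 10·log₁₀(15) = 11.76 dB over one source.
L_one = 76.1 − 11.76 = 64.3 dB SPL.

64.3 dB SPL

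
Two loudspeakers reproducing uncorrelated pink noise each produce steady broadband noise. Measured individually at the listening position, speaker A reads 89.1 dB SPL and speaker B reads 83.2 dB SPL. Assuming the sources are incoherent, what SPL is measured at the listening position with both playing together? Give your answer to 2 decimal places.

Add the sources as powers (linear), then convert back to dB:
L_total = 10·log₁₀(10^(89.1/10) + 10^(83.2/10)) = 10·log₁₀(1022000000) = 90.09 dB SPL.

90.09 dB SPL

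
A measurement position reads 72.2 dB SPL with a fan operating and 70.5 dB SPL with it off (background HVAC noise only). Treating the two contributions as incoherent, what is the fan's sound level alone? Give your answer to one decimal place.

Background correction is a power subtraction:
L_src = 10·log₁₀(10^(72.2/10) − 10^(70.5/10)) = 10·log₁₀(5376000) = 67.3 dB SPL.

67.3 dB SPL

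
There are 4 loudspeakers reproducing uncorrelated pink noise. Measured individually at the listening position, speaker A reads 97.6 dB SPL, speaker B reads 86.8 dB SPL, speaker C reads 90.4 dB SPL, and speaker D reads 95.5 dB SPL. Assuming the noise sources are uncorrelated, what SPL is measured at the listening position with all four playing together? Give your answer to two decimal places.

Incoherent sources sum as intensities:
L_total = 10·log₁₀(10^(97.6/10) + 10^(86.8/10) + 10^(90.4/10) + 10^(95.5/10)) = 10·log₁₀(10878000000) = 100.37 dB SPL.

100.37 dB SPL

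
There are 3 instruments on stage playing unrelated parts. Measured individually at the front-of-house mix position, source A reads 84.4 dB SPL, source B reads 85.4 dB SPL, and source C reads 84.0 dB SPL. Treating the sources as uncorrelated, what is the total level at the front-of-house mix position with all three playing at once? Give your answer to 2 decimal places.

89.41 dB SPL

Uncorrelated sources add in intensity (power), not in dB.
L_total = 10·log₁₀(10^(84.4/10) + 10^(85.4/10) + 10^(84.0/10)) = 10·log₁₀(873300000) = 89.41 dB SPL.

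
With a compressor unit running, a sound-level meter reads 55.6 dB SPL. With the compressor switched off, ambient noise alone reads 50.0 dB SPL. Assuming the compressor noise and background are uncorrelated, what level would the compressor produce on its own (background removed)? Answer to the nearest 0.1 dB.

54.2 dB SPL

Subtract intensities: L_src = 10·log₁₀(10^(L_total/10) − 10^(L_bg/10)).
L_src = 10·log₁₀(10^(55.6/10) − 10^(50.0/10)) = 10·log₁₀(263100) = 54.2 dB SPL.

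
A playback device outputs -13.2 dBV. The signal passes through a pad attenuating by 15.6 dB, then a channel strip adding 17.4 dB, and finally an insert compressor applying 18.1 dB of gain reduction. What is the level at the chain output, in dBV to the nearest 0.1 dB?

Cascaded gains and losses add directly in dB.
-13.2 − 15.6 + 17.4 − 18.1 = -29.5 dBV.

-29.5 dBV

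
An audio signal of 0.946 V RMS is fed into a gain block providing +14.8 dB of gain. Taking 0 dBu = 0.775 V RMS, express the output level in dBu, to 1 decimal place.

+16.5 dBu

Input level: 20·log₁₀(0.946/0.775) = 1.73 dBu.
Output: 1.73 + 14.8 = +16.5 dBu.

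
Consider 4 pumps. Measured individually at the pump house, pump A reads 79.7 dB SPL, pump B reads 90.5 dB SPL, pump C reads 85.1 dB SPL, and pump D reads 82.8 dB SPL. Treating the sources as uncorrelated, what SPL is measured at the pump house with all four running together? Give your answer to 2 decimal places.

Incoherent sources sum as intensities:
L_total = 10·log₁₀(10^(79.7/10) + 10^(90.5/10) + 10^(85.1/10) + 10^(82.8/10)) = 10·log₁₀(1729000000) = 92.38 dB SPL.

92.38 dB SPL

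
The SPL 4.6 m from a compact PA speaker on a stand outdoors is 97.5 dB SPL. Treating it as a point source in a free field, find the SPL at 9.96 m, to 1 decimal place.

Inverse-square spreading gives ΔL = −20·log₁₀(d₂/d₁).
ΔL = −20·log₁₀(9.96/4.6) = -6.71 dB, so L₂ = 97.5 + (-6.71) = 90.8 dB SPL.

90.8 dB SPL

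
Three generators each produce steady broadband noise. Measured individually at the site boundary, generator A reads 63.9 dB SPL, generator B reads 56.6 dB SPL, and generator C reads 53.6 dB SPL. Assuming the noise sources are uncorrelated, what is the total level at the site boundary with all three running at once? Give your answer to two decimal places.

Uncorrelated sources add in intensity (power), not in dB.
L_total = 10·log₁₀(10^(63.9/10) + 10^(56.6/10) + 10^(53.6/10)) = 10·log₁₀(3141000) = 64.97 dB SPL.

64.97 dB SPL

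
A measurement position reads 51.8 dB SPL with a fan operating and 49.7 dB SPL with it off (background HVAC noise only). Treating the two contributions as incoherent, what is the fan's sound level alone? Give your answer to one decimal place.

Remove the background by subtracting linear intensities:
L_src = 10·log₁₀(10^(51.8/10) − 10^(49.7/10)) = 10·log₁₀(58030) = 47.6 dB SPL.

47.6 dB SPL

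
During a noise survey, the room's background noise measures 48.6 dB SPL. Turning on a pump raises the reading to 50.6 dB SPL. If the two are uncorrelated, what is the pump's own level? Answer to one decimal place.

Remove the background by subtracting linear intensities:
L_src = 10·log₁₀(10^(50.6/10) − 10^(48.6/10)) = 10·log₁₀(42370) = 46.3 dB SPL.

46.3 dB SPL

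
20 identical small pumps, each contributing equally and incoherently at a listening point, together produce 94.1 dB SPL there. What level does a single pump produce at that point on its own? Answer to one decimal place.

81.1 dB SPL

20 equal incoherent sources add 10·log₁₀(20) = 13.01 dB over one source.
L_one = 94.1 − 13.01 = 81.1 dB SPL.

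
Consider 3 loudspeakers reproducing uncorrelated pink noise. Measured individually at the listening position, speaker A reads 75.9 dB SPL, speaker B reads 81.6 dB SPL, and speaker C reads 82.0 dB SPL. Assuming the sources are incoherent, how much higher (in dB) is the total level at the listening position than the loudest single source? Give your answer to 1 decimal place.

3.3 dB

Add the sources as powers (linear), then convert back to dB:
L_total = 10·log₁₀(10^(75.9/10) + 10^(81.6/10) + 10^(82.0/10)) = 85.34 dB SPL.
Excess over the loudest (82.0 dB): 85.34 − 82.0 = 3.3 dB.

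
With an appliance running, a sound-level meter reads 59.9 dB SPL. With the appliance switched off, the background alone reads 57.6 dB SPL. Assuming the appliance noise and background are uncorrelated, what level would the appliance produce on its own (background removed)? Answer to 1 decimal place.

56.0 dB SPL

Background correction is a power subtraction:
L_src = 10·log₁₀(10^(59.9/10) − 10^(57.6/10)) = 10·log₁₀(401800) = 56.0 dB SPL.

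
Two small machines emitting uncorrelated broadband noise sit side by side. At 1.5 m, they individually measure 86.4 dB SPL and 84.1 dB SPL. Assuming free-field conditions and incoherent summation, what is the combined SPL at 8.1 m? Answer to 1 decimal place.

73.8 dB SPL

Combined at 1.5 m: 10·log₁₀(10^(86.4/10)+10^(84.1/10)) = 88.41 dB SPL.
Then apply −20·log₁₀(8.1/1.5) = -14.65 dB → 73.8 dB SPL.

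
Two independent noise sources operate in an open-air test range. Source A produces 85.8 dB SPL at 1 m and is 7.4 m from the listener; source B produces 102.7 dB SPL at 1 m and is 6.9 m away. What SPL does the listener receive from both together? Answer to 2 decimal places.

86.00 dB SPL

At the listener: L_A = 85.8 − 20·log₁₀(7.4) = 68.415 dB; L_B = 102.7 − 20·log₁₀(6.9) = 85.923 dB.
Combined: 10·log₁₀(10^(68.415/10)+10^(85.923/10)) = 86.00 dB SPL.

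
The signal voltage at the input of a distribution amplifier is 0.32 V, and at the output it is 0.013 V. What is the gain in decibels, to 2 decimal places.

-27.82 dB

Voltage is an amplitude quantity, so gain = 20·log₁₀(V_out/V_in).
20·log₁₀(0.013/0.32) = 20·log₁₀(0.04062) = -27.82 dB.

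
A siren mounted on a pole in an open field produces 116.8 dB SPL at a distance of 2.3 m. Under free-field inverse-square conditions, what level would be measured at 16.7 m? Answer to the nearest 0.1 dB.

99.6 dB SPL

Inverse-square spreading gives ΔL = −20·log₁₀(d₂/d₁).
ΔL = −20·log₁₀(16.7/2.3) = -17.22 dB, so L₂ = 116.8 + (-17.22) = 99.6 dB SPL.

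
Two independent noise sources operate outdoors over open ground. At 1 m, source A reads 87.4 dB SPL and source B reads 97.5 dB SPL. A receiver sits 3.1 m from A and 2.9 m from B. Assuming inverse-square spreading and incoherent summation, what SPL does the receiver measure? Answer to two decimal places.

At the listener: L_A = 87.4 − 20·log₁₀(3.1) = 77.573 dB; L_B = 97.5 − 20·log₁₀(2.9) = 88.252 dB.
Combined: 10·log₁₀(10^(77.573/10)+10^(88.252/10)) = 88.61 dB SPL.

88.61 dB SPL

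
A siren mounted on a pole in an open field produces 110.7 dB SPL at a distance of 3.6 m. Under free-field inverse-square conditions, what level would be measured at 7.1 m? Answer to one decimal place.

For a point source in a free field, ΔL = −20·log₁₀(d₂/d₁).
ΔL = −20·log₁₀(7.1/3.6) = -5.90 dB, so L₂ = 110.7 + (-5.90) = 104.8 dB SPL.

104.8 dB SPL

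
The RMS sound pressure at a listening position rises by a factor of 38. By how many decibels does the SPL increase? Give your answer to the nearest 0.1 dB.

SPL change from a pressure ratio uses the 20·log₁₀ form:
20·log₁₀(38) = 31.6 dB.

31.6 dB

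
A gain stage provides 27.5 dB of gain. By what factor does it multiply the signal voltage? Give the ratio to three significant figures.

Voltage ratio = 10^(dB/20).
10^(27.5/20) = 10^(1.375) = 23.7.

23.7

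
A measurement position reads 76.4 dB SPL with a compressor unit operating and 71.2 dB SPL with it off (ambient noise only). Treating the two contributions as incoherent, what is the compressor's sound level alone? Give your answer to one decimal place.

Remove the background by subtracting linear intensities:
L_src = 10·log₁₀(10^(76.4/10) − 10^(71.2/10)) = 10·log₁₀(30470000) = 74.8 dB SPL.

74.8 dB SPL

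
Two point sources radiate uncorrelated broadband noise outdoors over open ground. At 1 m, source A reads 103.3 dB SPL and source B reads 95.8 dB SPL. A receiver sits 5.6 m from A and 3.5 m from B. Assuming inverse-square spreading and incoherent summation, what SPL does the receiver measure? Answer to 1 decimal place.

At the listener: L_A = 103.3 − 20·log₁₀(5.6) = 88.34 dB; L_B = 95.8 − 20·log₁₀(3.5) = 84.92 dB.
Combined: 10·log₁₀(10^(88.34/10)+10^(84.92/10)) = 90.0 dB SPL.

90.0 dB SPL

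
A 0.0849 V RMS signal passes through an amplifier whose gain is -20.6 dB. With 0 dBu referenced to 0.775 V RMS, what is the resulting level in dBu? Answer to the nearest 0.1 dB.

Input level: 20·log₁₀(0.0849/0.775) = -19.21 dBu.
Output: -19.21 − 20.6 = -39.8 dBu.

-39.8 dBu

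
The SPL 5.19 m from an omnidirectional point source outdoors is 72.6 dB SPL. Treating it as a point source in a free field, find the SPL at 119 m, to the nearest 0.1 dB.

45.4 dB SPL

Inverse-square spreading gives ΔL = −20·log₁₀(d₂/d₁).
ΔL = −20·log₁₀(119/5.19) = -27.21 dB, so L₂ = 72.6 + (-27.21) = 45.4 dB SPL.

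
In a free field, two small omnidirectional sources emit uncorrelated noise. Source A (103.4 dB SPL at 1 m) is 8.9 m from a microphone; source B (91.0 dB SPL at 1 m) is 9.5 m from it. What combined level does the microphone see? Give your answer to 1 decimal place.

At the listener: L_A = 103.4 − 20·log₁₀(8.9) = 84.41 dB; L_B = 91.0 − 20·log₁₀(9.5) = 71.45 dB.
Combined: 10·log₁₀(10^(84.41/10)+10^(71.45/10)) = 84.6 dB SPL.

84.6 dB SPL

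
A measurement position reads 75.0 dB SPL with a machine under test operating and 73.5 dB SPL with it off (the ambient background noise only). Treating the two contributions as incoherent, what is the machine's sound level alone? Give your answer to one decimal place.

Background correction is a power subtraction:
L_src = 10·log₁₀(10^(75.0/10) − 10^(73.5/10)) = 10·log₁₀(9236000) = 69.7 dB SPL.

69.7 dB SPL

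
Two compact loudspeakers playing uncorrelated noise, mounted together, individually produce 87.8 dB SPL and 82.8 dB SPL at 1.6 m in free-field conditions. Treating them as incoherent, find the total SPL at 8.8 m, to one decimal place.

74.2 dB SPL

Combined at 1.6 m: 10·log₁₀(10^(87.8/10)+10^(82.8/10)) = 88.99 dB SPL.
Then apply −20·log₁₀(8.8/1.6) = -14.81 dB → 74.2 dB SPL.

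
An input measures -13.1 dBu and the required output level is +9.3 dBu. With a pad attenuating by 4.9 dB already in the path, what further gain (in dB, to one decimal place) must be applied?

The required make-up gain is the shortfall in the dB sum.
G = +9.3 − (-13.1) + 4.9 = 27.3 dB.

27.3 dB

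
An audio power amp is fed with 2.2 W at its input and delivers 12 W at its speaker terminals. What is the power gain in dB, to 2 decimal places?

Power is a power quantity, so gain = 10·log₁₀(P_out/P_in).
10·log₁₀(12/2.2) = 10·log₁₀(5.455) = 7.37 dB.

7.37 dB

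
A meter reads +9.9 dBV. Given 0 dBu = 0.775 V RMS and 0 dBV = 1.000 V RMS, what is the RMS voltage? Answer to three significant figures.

3.13 V

V = 1.000 V × 10^(+9.9/20).
= 1.000 × 3.126 = 3.13 V.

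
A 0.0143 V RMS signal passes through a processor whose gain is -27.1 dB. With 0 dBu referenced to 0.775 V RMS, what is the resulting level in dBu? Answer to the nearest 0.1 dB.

-61.8 dBu

Input level: 20·log₁₀(0.0143/0.775) = -34.68 dBu.
Output: -34.68 − 27.1 = -61.8 dBu.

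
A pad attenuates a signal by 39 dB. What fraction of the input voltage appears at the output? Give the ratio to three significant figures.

Voltage ratio = 10^(dB/20).
10^(-39/20) = 10^(-1.950) = 0.0112.

0.0112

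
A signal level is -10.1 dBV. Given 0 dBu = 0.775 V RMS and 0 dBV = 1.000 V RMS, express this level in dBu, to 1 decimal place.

-7.9 dBu

The offset between the scales is 20·log₁₀(0.775/1.000) = −2.214 dB.
So dBu = -10.1 + 2.214 = -7.9 dBu.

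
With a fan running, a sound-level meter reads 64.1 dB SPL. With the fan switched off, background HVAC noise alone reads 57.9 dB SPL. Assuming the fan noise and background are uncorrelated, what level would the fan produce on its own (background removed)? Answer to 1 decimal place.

62.9 dB SPL

Background correction is a power subtraction:
L_src = 10·log₁₀(10^(64.1/10) − 10^(57.9/10)) = 10·log₁₀(1954000) = 62.9 dB SPL.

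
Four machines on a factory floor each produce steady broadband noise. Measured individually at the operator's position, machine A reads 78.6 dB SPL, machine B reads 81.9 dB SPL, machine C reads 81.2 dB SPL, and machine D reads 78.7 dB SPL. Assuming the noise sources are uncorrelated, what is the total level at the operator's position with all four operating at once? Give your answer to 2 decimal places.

86.37 dB SPL

Uncorrelated sources add in intensity (power), not in dB.
L_total = 10·log₁₀(10^(78.6/10) + 10^(81.9/10) + 10^(81.2/10) + 10^(78.7/10)) = 10·log₁₀(433300000) = 86.37 dB SPL.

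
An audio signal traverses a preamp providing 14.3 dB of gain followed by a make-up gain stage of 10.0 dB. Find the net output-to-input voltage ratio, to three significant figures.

16.4

Net gain = 14.3 + 10.0 = 24.3 dB.
Voltage ratio = 10^(24.3/20) = 16.4.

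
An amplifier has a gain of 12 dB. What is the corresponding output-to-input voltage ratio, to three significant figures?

Voltage ratio = 10^(dB/20).
10^(12/20) = 10^(0.6000) = 3.98.

3.98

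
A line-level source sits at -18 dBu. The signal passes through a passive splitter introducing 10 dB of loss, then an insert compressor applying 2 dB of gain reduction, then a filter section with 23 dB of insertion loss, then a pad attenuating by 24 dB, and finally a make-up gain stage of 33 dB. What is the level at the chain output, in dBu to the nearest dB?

Gain stages sum in dB:
-18 − 10 − 2 − 23 − 24 + 33 = -44 dBu.

-44 dBu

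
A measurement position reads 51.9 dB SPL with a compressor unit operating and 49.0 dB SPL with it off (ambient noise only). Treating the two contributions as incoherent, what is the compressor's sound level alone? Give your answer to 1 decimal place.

Remove the background by subtracting linear intensities:
L_src = 10·log₁₀(10^(51.9/10) − 10^(49.0/10)) = 10·log₁₀(75450) = 48.8 dB SPL.

48.8 dB SPL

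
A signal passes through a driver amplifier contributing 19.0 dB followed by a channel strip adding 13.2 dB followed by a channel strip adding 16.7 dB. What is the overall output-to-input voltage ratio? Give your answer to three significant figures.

Net gain = 19.0 + 13.2 + 16.7 = 48.9 dB.
Voltage ratio = 10^(48.9/20) = 279.

279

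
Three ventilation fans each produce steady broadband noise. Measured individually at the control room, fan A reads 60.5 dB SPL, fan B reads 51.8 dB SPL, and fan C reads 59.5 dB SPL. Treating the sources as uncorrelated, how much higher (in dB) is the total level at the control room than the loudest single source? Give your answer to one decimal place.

Incoherent sources sum as intensities:
L_total = 10·log₁₀(10^(60.5/10) + 10^(51.8/10) + 10^(59.5/10)) = 63.35 dB SPL.
Excess over the loudest (60.5 dB): 63.35 − 60.5 = 2.9 dB.

2.9 dB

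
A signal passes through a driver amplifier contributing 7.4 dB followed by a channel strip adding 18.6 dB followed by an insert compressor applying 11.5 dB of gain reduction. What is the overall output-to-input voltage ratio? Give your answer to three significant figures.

5.31

Net gain = 7.4 + 18.6 + (−11.5) = 14.5 dB.
Voltage ratio = 10^(14.5/20) = 5.31.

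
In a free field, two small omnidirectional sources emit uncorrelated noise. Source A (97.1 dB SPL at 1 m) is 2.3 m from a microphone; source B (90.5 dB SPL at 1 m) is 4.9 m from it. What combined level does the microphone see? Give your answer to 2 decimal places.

At the listener: L_A = 97.1 − 20·log₁₀(2.3) = 89.865 dB; L_B = 90.5 − 20·log₁₀(4.9) = 76.696 dB.
Combined: 10·log₁₀(10^(89.865/10)+10^(76.696/10)) = 90.07 dB SPL.

90.07 dB SPL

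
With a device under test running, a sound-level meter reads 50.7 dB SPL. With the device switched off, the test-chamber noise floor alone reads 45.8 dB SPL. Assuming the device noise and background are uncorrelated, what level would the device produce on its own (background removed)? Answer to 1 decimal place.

Background correction is a power subtraction:
L_src = 10·log₁₀(10^(50.7/10) − 10^(45.8/10)) = 10·log₁₀(79470) = 49.0 dB SPL.

49.0 dB SPL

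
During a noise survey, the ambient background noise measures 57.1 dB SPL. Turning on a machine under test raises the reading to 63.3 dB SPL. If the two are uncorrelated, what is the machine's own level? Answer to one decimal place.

Subtract intensities: L_src = 10·log₁₀(10^(L_total/10) − 10^(L_bg/10)).
L_src = 10·log₁₀(10^(63.3/10) − 10^(57.1/10)) = 10·log₁₀(1625000) = 62.1 dB SPL.

62.1 dB SPL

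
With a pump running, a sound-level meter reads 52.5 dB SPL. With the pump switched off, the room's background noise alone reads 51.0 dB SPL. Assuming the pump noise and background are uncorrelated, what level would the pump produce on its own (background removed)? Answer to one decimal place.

47.2 dB SPL

Subtract intensities: L_src = 10·log₁₀(10^(L_total/10) − 10^(L_bg/10)).
L_src = 10·log₁₀(10^(52.5/10) − 10^(51.0/10)) = 10·log₁₀(51940) = 47.2 dB SPL.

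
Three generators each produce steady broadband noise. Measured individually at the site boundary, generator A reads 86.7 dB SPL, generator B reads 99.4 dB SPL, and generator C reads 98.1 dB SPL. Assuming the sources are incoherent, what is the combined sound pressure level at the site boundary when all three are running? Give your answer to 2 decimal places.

Uncorrelated sources add in intensity (power), not in dB.
L_total = 10·log₁₀(10^(86.7/10) + 10^(99.4/10) + 10^(98.1/10)) = 10·log₁₀(15634000000) = 101.94 dB SPL.

101.94 dB SPL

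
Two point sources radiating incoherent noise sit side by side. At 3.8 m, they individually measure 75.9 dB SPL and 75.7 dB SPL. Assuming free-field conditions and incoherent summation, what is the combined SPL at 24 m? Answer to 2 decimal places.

Combined at 3.8 m: 10·log₁₀(10^(75.9/10)+10^(75.7/10)) = 78.811 dB SPL.
Then apply −20·log₁₀(24/3.8) = -16.009 dB → 62.80 dB SPL.

62.80 dB SPL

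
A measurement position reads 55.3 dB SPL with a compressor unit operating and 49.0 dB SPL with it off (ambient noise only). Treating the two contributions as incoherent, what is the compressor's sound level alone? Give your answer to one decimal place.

54.1 dB SPL

Remove the background by subtracting linear intensities:
L_src = 10·log₁₀(10^(55.3/10) − 10^(49.0/10)) = 10·log₁₀(259400) = 54.1 dB SPL.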